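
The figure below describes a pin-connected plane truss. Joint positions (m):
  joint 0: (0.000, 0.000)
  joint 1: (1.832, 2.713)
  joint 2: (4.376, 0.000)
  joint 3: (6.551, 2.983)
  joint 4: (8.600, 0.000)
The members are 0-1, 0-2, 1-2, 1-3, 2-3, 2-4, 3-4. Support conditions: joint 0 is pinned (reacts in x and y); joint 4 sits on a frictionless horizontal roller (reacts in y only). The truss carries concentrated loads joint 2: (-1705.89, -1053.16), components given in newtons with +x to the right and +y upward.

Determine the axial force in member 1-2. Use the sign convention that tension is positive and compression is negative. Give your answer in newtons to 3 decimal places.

647.006

N=5 nodes, M=7 members, R=3 reactions → 2N=10, M+R=10
member 0 (0-1): L=3.2736, (cx,cy)=(0.5596,0.8287)
member 1 (0-2): L=4.3760, (cx,cy)=(1.0000,0.0000)
member 2 (1-2): L=3.7192, (cx,cy)=(0.6840,-0.7295)
member 3 (1-3): L=4.7267, (cx,cy)=(0.9984,0.0571)
member 4 (2-3): L=3.6917, (cx,cy)=(0.5892,0.8080)
member 5 (2-4): L=4.2240, (cx,cy)=(1.0000,0.0000)
member 6 (3-4): L=3.6189, (cx,cy)=(0.5662,-0.8243)
solve A·x = −loads:
  F[0-1] = -624.1635 N (compression)
  F[0-2] = -1356.5925 N (compression)
  F[1-2] = +647.0060 N (tension)
  F[1-3] = -793.1587 N (compression)
  F[2-3] = +719.2807 N (tension)
  F[2-4] = +368.0967 N (tension)
  F[3-4] = -650.1308 N (compression)
  Rx@0 = +1705.8900 N
  Ry@0 = +517.2730 N
  Ry@4 = +535.8870 N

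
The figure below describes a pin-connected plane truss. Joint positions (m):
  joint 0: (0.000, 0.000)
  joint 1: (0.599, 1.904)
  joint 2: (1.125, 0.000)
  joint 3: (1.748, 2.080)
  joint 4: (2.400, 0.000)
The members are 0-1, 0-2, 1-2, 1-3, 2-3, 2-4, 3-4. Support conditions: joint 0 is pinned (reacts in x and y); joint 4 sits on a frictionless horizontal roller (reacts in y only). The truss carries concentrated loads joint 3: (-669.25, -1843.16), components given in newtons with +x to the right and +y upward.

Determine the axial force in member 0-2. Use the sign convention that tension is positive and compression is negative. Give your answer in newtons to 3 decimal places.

N=5 nodes, M=7 members, R=3 reactions → 2N=10, M+R=10
member 0 (0-1): L=1.9960, (cx,cy)=(0.3001,0.9539)
member 1 (0-2): L=1.1250, (cx,cy)=(1.0000,0.0000)
member 2 (1-2): L=1.9753, (cx,cy)=(0.2663,-0.9639)
member 3 (1-3): L=1.1624, (cx,cy)=(0.9885,0.1514)
member 4 (2-3): L=2.1713, (cx,cy)=(0.2869,0.9580)
member 5 (2-4): L=1.2750, (cx,cy)=(1.0000,0.0000)
member 6 (3-4): L=2.1798, (cx,cy)=(0.2991,-0.9542)
solve A·x = −loads:
  F[0-1] = -1132.9627 N (compression)
  F[0-2] = -329.2477 N (compression)
  F[1-2] = +1023.8667 N (tension)
  F[1-3] = -619.7891 N (compression)
  F[2-3] = -1030.2167 N (compression)
  F[2-4] = +238.9888 N (tension)
  F[3-4] = -798.9976 N (compression)
  Rx@0 = +669.2500 N
  Ry@0 = +1080.7418 N
  Ry@4 = +762.4182 N

-329.248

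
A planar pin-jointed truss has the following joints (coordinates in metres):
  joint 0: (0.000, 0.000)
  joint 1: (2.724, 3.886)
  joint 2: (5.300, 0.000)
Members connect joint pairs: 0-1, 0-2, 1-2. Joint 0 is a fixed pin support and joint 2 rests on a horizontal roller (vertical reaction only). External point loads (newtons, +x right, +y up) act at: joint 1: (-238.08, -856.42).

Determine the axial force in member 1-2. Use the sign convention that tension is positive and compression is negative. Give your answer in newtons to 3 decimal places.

N=3 nodes, M=3 members, R=3 reactions → 2N=6, M+R=6
member 0 (0-1): L=4.7456, (cx,cy)=(0.5740,0.8189)
member 1 (0-2): L=5.3000, (cx,cy)=(1.0000,0.0000)
member 2 (1-2): L=4.6623, (cx,cy)=(0.5525,-0.8335)
solve A·x = −loads:
  F[0-1] = -721.5125 N (compression)
  F[0-2] = +176.0679 N (tension)
  F[1-2] = -318.6631 N (compression)
  Rx@0 = +238.0800 N
  Ry@0 = +590.8145 N
  Ry@2 = +265.6055 N

-318.663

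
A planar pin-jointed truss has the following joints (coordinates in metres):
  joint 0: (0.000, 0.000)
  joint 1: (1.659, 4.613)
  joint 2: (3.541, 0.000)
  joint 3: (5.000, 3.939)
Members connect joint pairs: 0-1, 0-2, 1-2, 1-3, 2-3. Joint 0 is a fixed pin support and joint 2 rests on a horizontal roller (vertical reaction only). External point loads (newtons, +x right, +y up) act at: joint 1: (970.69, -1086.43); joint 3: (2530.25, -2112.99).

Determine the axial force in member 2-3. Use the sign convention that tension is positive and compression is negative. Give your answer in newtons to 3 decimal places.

-1590.128

N=4 nodes, M=5 members, R=3 reactions → 2N=8, M+R=8
member 0 (0-1): L=4.9022, (cx,cy)=(0.3384,0.9410)
member 1 (0-2): L=3.5410, (cx,cy)=(1.0000,0.0000)
member 2 (1-2): L=4.9821, (cx,cy)=(0.3777,-0.9259)
member 3 (1-3): L=3.4083, (cx,cy)=(0.9803,-0.1978)
member 4 (2-3): L=4.2005, (cx,cy)=(0.3473,0.9377)
solve A·x = −loads:
  F[0-1] = +4646.5543 N (tension)
  F[0-2] = +1928.4714 N (tension)
  F[1-2] = -6567.2684 N (compression)
  F[1-3] = +3144.6617 N (tension)
  F[2-3] = -1590.1275 N (compression)
  Rx@0 = -3500.9400 N
  Ry@0 = -4372.3917 N
  Ry@2 = +7571.8117 N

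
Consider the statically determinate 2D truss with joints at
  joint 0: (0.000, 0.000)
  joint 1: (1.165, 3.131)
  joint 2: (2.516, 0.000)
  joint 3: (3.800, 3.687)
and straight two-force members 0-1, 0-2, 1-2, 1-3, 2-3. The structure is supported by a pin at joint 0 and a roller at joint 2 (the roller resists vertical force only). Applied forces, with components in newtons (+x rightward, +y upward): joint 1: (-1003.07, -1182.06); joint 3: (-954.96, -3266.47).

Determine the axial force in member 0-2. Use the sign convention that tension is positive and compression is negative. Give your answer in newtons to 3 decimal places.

N=4 nodes, M=5 members, R=3 reactions → 2N=8, M+R=8
member 0 (0-1): L=3.3407, (cx,cy)=(0.3487,0.9372)
member 1 (0-2): L=2.5160, (cx,cy)=(1.0000,0.0000)
member 2 (1-2): L=3.4100, (cx,cy)=(0.3962,-0.9182)
member 3 (1-3): L=2.6930, (cx,cy)=(0.9785,0.2065)
member 4 (2-3): L=3.9042, (cx,cy)=(0.3289,0.9444)
solve A·x = −loads:
  F[0-1] = -1723.6085 N (compression)
  F[0-2] = -1356.9601 N (compression)
  F[1-2] = +517.2571 N (tension)
  F[1-3] = +201.4109 N (tension)
  F[2-3] = -3502.9120 N (compression)
  Rx@0 = +1958.0300 N
  Ry@0 = +1615.4075 N
  Ry@2 = +2833.1225 N

-1356.960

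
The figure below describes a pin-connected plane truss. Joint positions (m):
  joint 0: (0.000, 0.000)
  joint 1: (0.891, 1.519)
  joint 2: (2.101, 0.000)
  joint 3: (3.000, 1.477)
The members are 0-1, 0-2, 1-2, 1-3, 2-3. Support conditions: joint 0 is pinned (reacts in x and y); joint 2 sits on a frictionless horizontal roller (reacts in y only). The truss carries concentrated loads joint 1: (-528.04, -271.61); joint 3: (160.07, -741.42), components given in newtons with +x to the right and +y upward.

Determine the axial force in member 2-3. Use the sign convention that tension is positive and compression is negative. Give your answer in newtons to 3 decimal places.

N=4 nodes, M=5 members, R=3 reactions → 2N=8, M+R=8
member 0 (0-1): L=1.7610, (cx,cy)=(0.5060,0.8626)
member 1 (0-2): L=2.1010, (cx,cy)=(1.0000,0.0000)
member 2 (1-2): L=1.9420, (cx,cy)=(0.6231,-0.7822)
member 3 (1-3): L=2.1094, (cx,cy)=(0.9998,-0.0199)
member 4 (2-3): L=1.7291, (cx,cy)=(0.5199,0.8542)
solve A·x = −loads:
  F[0-1] = -125.6902 N (compression)
  F[0-2] = -304.3767 N (compression)
  F[1-2] = -224.0213 N (compression)
  F[1-3] = +604.1454 N (tension)
  F[2-3] = -853.8782 N (compression)
  Rx@0 = +367.9700 N
  Ry@0 = +108.4155 N
  Ry@2 = +904.6145 N

-853.878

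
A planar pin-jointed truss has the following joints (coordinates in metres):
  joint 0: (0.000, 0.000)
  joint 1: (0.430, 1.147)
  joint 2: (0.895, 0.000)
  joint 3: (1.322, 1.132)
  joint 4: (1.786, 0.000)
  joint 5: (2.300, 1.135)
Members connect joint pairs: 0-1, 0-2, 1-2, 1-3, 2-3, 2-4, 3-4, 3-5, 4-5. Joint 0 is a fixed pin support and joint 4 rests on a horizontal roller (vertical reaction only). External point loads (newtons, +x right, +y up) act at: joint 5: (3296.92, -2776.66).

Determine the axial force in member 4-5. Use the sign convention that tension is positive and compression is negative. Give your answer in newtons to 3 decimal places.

-3063.474

N=6 nodes, M=9 members, R=3 reactions → 2N=12, M+R=12
member 0 (0-1): L=1.2250, (cx,cy)=(0.3510,0.9364)
member 1 (0-2): L=0.8950, (cx,cy)=(1.0000,0.0000)
member 2 (1-2): L=1.2377, (cx,cy)=(0.3757,-0.9267)
member 3 (1-3): L=0.8921, (cx,cy)=(0.9999,-0.0168)
member 4 (2-3): L=1.2099, (cx,cy)=(0.3529,0.9356)
member 5 (2-4): L=0.8910, (cx,cy)=(1.0000,0.0000)
member 6 (3-4): L=1.2234, (cx,cy)=(0.3793,-0.9253)
member 7 (3-5): L=0.9780, (cx,cy)=(1.0000,0.0031)
member 8 (4-5): L=1.2460, (cx,cy)=(0.4125,0.9109)
solve A·x = −loads:
  F[0-1] = +3090.9956 N (tension)
  F[0-2] = +2211.8755 N (tension)
  F[1-2] = -3164.3544 N (compression)
  F[1-3] = +2274.2301 N (tension)
  F[2-3] = +3134.2249 N (tension)
  F[2-4] = -83.1643 N (compression)
  F[3-4] = -3112.8777 N (compression)
  F[3-5] = +4560.7248 N (tension)
  F[4-5] = -3063.4743 N (compression)
  Rx@0 = -3296.9200 N
  Ry@0 = -2894.2931 N
  Ry@4 = +5670.9531 N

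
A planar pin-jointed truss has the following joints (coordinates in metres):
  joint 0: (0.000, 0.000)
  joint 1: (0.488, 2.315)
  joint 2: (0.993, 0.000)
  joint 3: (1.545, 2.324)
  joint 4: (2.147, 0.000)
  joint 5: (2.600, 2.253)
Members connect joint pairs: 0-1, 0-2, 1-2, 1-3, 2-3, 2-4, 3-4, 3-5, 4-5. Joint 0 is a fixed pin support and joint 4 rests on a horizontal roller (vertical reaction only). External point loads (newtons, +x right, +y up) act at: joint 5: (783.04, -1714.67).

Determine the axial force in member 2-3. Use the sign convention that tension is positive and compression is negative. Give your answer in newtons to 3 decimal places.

1211.973

N=6 nodes, M=9 members, R=3 reactions → 2N=12, M+R=12
member 0 (0-1): L=2.3659, (cx,cy)=(0.2063,0.9785)
member 1 (0-2): L=0.9930, (cx,cy)=(1.0000,0.0000)
member 2 (1-2): L=2.3694, (cx,cy)=(0.2131,-0.9770)
member 3 (1-3): L=1.0570, (cx,cy)=(1.0000,0.0085)
member 4 (2-3): L=2.3887, (cx,cy)=(0.2311,0.9729)
member 5 (2-4): L=1.1540, (cx,cy)=(1.0000,0.0000)
member 6 (3-4): L=2.4007, (cx,cy)=(0.2508,-0.9680)
member 7 (3-5): L=1.0574, (cx,cy)=(0.9977,-0.0671)
member 8 (4-5): L=2.2981, (cx,cy)=(0.1971,0.9804)
solve A·x = −loads:
  F[0-1] = +1209.4904 N (tension)
  F[0-2] = +533.5631 N (tension)
  F[1-2] = -1206.8970 N (compression)
  F[1-3] = +506.7217 N (tension)
  F[2-3] = +1211.9729 N (tension)
  F[2-4] = -3.7409 N (compression)
  F[3-4] = -1299.9001 N (compression)
  F[3-5] = +1115.2606 N (tension)
  F[4-5] = -1672.6015 N (compression)
  Rx@0 = -783.0400 N
  Ry@0 = -1183.4814 N
  Ry@4 = +2898.1514 N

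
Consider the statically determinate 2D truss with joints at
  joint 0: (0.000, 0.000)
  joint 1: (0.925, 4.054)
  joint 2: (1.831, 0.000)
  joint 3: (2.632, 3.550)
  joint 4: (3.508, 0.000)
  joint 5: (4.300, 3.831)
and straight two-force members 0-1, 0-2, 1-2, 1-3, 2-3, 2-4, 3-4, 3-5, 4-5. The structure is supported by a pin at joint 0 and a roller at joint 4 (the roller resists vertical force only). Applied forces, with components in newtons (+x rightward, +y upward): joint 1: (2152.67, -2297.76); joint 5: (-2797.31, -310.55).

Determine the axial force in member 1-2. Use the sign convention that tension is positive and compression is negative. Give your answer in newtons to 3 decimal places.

739.646

N=6 nodes, M=9 members, R=3 reactions → 2N=12, M+R=12
member 0 (0-1): L=4.1582, (cx,cy)=(0.2225,0.9749)
member 1 (0-2): L=1.8310, (cx,cy)=(1.0000,0.0000)
member 2 (1-2): L=4.1540, (cx,cy)=(0.2181,-0.9759)
member 3 (1-3): L=1.7798, (cx,cy)=(0.9591,-0.2832)
member 4 (2-3): L=3.6392, (cx,cy)=(0.2201,0.9755)
member 5 (2-4): L=1.6770, (cx,cy)=(1.0000,0.0000)
member 6 (3-4): L=3.6565, (cx,cy)=(0.2396,-0.9709)
member 7 (3-5): L=1.6915, (cx,cy)=(0.9861,0.1661)
member 8 (4-5): L=3.9120, (cx,cy)=(0.2025,0.9793)
solve A·x = −loads:
  F[0-1] = -2245.1755 N (compression)
  F[0-2] = -145.1949 N (compression)
  F[1-2] = +739.6456 N (tension)
  F[1-3] = -2933.5029 N (compression)
  F[2-3] = -739.9858 N (compression)
  F[2-4] = +178.9952 N (tension)
  F[3-4] = -603.4629 N (compression)
  F[3-5] = -2871.6328 N (compression)
  F[4-5] = +170.0190 N (tension)
  Rx@0 = +644.6400 N
  Ry@0 = +2188.9193 N
  Ry@4 = +419.3907 N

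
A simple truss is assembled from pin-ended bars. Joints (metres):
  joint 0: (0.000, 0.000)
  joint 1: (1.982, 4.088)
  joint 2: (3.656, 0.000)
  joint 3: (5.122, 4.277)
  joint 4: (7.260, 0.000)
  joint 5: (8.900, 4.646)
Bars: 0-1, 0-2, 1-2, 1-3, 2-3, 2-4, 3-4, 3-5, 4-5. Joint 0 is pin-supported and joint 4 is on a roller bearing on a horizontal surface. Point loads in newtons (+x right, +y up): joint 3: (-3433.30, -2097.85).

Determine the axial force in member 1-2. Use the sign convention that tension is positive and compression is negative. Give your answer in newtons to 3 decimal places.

2703.323

N=6 nodes, M=9 members, R=3 reactions → 2N=12, M+R=12
member 0 (0-1): L=4.5431, (cx,cy)=(0.4363,0.8998)
member 1 (0-2): L=3.6560, (cx,cy)=(1.0000,0.0000)
member 2 (1-2): L=4.4175, (cx,cy)=(0.3790,-0.9254)
member 3 (1-3): L=3.1457, (cx,cy)=(0.9982,0.0601)
member 4 (2-3): L=4.5213, (cx,cy)=(0.3242,0.9460)
member 5 (2-4): L=3.6040, (cx,cy)=(1.0000,0.0000)
member 6 (3-4): L=4.7816, (cx,cy)=(0.4471,-0.8945)
member 7 (3-5): L=3.7960, (cx,cy)=(0.9953,0.0972)
member 8 (4-5): L=4.9270, (cx,cy)=(0.3329,0.9430)
solve A·x = −loads:
  F[0-1] = -2934.3857 N (compression)
  F[0-2] = -2153.1370 N (compression)
  F[1-2] = +2703.3231 N (tension)
  F[1-3] = -2308.7587 N (compression)
  F[2-3] = -2644.5799 N (compression)
  F[2-4] = -271.2201 N (compression)
  F[3-4] = +606.5800 N (tension)
  F[3-5] = +0.0000 N (tension)
  F[4-5] = -0.0000 N (compression)
  Rx@0 = +3433.3000 N
  Ry@0 = +2640.4170 N
  Ry@4 = -542.5670 N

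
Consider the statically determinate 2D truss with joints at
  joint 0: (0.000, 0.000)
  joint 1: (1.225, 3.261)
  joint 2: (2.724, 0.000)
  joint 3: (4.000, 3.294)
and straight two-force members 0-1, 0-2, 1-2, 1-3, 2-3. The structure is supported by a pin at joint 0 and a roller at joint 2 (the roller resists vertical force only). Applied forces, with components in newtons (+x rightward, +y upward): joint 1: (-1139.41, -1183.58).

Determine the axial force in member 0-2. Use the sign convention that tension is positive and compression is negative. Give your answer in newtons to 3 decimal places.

-382.342

N=4 nodes, M=5 members, R=3 reactions → 2N=8, M+R=8
member 0 (0-1): L=3.4835, (cx,cy)=(0.3517,0.9361)
member 1 (0-2): L=2.7240, (cx,cy)=(1.0000,0.0000)
member 2 (1-2): L=3.5890, (cx,cy)=(0.4177,-0.9086)
member 3 (1-3): L=2.7752, (cx,cy)=(0.9999,0.0119)
member 4 (2-3): L=3.5325, (cx,cy)=(0.3612,0.9325)
solve A·x = −loads:
  F[0-1] = -2152.8519 N (compression)
  F[0-2] = -382.3420 N (compression)
  F[1-2] = +915.4343 N (tension)
  F[1-3] = -0.0000 N (compression)
  F[2-3] = -0.0000 N (compression)
  Rx@0 = +1139.4100 N
  Ry@0 = +2015.3460 N
  Ry@2 = -831.7660 N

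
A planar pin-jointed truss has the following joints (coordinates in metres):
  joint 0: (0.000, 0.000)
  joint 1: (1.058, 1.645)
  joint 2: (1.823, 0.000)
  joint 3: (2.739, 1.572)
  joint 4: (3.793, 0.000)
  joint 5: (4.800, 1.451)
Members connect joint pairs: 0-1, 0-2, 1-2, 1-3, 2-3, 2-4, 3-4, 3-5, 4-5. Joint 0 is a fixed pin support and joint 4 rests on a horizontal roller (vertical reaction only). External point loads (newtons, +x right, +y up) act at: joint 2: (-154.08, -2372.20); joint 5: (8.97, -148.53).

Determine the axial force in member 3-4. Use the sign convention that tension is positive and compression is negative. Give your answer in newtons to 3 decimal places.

N=6 nodes, M=9 members, R=3 reactions → 2N=12, M+R=12
member 0 (0-1): L=1.9559, (cx,cy)=(0.5409,0.8411)
member 1 (0-2): L=1.8230, (cx,cy)=(1.0000,0.0000)
member 2 (1-2): L=1.8142, (cx,cy)=(0.4217,-0.9067)
member 3 (1-3): L=1.6826, (cx,cy)=(0.9991,-0.0434)
member 4 (2-3): L=1.8194, (cx,cy)=(0.5035,0.8640)
member 5 (2-4): L=1.9700, (cx,cy)=(1.0000,0.0000)
member 6 (3-4): L=1.8926, (cx,cy)=(0.5569,-0.8306)
member 7 (3-5): L=2.0645, (cx,cy)=(0.9983,-0.0586)
member 8 (4-5): L=1.7662, (cx,cy)=(0.5702,0.8215)
solve A·x = −loads:
  F[0-1] = -1413.9305 N (compression)
  F[0-2] = +619.7394 N (tension)
  F[1-2] = +1375.9253 N (tension)
  F[1-3] = -1346.3146 N (compression)
  F[2-3] = +1301.5768 N (tension)
  F[2-4] = +698.7239 N (tension)
  F[3-4] = -1431.9046 N (compression)
  F[3-5] = +107.8491 N (tension)
  F[4-5] = -173.1008 N (compression)
  Rx@0 = +145.1100 N
  Ry@0 = +1189.2035 N
  Ry@4 = +1331.5265 N

-1431.905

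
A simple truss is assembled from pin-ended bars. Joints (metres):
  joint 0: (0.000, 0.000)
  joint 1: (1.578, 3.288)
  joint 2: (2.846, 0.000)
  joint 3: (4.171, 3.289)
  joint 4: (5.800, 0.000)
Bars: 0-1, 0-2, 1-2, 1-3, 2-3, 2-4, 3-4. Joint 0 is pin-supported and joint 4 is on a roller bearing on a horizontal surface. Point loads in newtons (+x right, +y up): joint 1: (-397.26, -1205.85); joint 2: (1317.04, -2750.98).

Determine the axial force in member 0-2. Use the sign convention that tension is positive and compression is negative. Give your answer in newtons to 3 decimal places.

N=5 nodes, M=7 members, R=3 reactions → 2N=10, M+R=10
member 0 (0-1): L=3.6471, (cx,cy)=(0.4327,0.9015)
member 1 (0-2): L=2.8460, (cx,cy)=(1.0000,0.0000)
member 2 (1-2): L=3.5240, (cx,cy)=(0.3598,-0.9330)
member 3 (1-3): L=2.5930, (cx,cy)=(1.0000,0.0004)
member 4 (2-3): L=3.5459, (cx,cy)=(0.3737,0.9276)
member 5 (2-4): L=2.9540, (cx,cy)=(1.0000,0.0000)
member 6 (3-4): L=3.6703, (cx,cy)=(0.4438,-0.8961)
solve A·x = −loads:
  F[0-1] = -2777.5354 N (compression)
  F[0-2] = +2121.5573 N (tension)
  F[1-2] = +1390.8871 N (tension)
  F[1-3] = -1304.9803 N (compression)
  F[2-3] = +1566.7451 N (tension)
  F[2-4] = +719.5269 N (tension)
  F[3-4] = -1621.1697 N (compression)
  Rx@0 = -919.7800 N
  Ry@0 = +2504.0835 N
  Ry@4 = +1452.7465 N

2121.557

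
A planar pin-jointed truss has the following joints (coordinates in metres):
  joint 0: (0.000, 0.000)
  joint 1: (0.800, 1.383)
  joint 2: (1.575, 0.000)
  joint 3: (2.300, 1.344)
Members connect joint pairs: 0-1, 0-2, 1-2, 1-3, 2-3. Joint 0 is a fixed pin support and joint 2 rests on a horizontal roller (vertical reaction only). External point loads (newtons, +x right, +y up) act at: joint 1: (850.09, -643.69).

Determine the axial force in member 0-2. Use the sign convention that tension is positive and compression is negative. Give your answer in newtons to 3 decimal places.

601.515

N=4 nodes, M=5 members, R=3 reactions → 2N=8, M+R=8
member 0 (0-1): L=1.5977, (cx,cy)=(0.5007,0.8656)
member 1 (0-2): L=1.5750, (cx,cy)=(1.0000,0.0000)
member 2 (1-2): L=1.5853, (cx,cy)=(0.4889,-0.8724)
member 3 (1-3): L=1.5005, (cx,cy)=(0.9997,-0.0260)
member 4 (2-3): L=1.5271, (cx,cy)=(0.4748,0.8801)
solve A·x = −loads:
  F[0-1] = +496.4391 N (tension)
  F[0-2] = +601.5152 N (tension)
  F[1-2] = -1230.4623 N (compression)
  F[1-3] = -0.0000 N (tension)
  F[2-3] = +0.0000 N (tension)
  Rx@0 = -850.0900 N
  Ry@0 = -429.7236 N
  Ry@2 = +1073.4136 N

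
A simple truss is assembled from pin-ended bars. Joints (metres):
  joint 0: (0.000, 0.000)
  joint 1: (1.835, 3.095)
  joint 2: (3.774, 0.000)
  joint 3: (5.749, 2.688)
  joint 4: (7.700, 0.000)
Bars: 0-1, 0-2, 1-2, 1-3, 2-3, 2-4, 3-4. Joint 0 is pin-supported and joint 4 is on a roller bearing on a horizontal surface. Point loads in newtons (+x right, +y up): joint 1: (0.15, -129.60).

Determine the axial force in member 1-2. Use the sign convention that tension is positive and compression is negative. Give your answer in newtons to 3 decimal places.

N=5 nodes, M=7 members, R=3 reactions → 2N=10, M+R=10
member 0 (0-1): L=3.5981, (cx,cy)=(0.5100,0.8602)
member 1 (0-2): L=3.7740, (cx,cy)=(1.0000,0.0000)
member 2 (1-2): L=3.6522, (cx,cy)=(0.5309,-0.8474)
member 3 (1-3): L=3.9351, (cx,cy)=(0.9946,-0.1034)
member 4 (2-3): L=3.3356, (cx,cy)=(0.5921,0.8059)
member 5 (2-4): L=3.9260, (cx,cy)=(1.0000,0.0000)
member 6 (3-4): L=3.3214, (cx,cy)=(0.5874,-0.8093)
solve A·x = −loads:
  F[0-1] = -114.6907 N (compression)
  F[0-2] = +58.6414 N (tension)
  F[1-2] = -31.3645 N (compression)
  F[1-3] = -42.2162 N (compression)
  F[2-3] = +32.9823 N (tension)
  F[2-4] = +22.4608 N (tension)
  F[3-4] = -38.2376 N (compression)
  Rx@0 = -0.1500 N
  Ry@0 = +98.6545 N
  Ry@4 = +30.9455 N

-31.364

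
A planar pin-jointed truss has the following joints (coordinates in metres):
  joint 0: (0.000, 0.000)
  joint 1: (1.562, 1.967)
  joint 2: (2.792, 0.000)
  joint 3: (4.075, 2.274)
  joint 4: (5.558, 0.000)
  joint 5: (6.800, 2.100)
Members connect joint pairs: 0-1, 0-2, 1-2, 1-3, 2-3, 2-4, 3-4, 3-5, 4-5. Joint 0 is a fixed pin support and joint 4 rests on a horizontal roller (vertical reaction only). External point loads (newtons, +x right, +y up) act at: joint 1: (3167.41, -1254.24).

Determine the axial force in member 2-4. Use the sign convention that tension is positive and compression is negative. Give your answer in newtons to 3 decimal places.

N=6 nodes, M=9 members, R=3 reactions → 2N=12, M+R=12
member 0 (0-1): L=2.5118, (cx,cy)=(0.6219,0.7831)
member 1 (0-2): L=2.7920, (cx,cy)=(1.0000,0.0000)
member 2 (1-2): L=2.3199, (cx,cy)=(0.5302,-0.8479)
member 3 (1-3): L=2.5317, (cx,cy)=(0.9926,0.1213)
member 4 (2-3): L=2.6110, (cx,cy)=(0.4914,0.8709)
member 5 (2-4): L=2.7660, (cx,cy)=(1.0000,0.0000)
member 6 (3-4): L=2.7148, (cx,cy)=(0.5463,-0.8376)
member 7 (3-5): L=2.7305, (cx,cy)=(0.9980,-0.0637)
member 8 (4-5): L=2.4398, (cx,cy)=(0.5091,0.8607)
solve A·x = −loads:
  F[0-1] = +279.9162 N (tension)
  F[0-2] = +2993.3371 N (tension)
  F[1-2] = -2015.1550 N (compression)
  F[1-3] = -1939.2275 N (compression)
  F[2-3] = +1961.7915 N (tension)
  F[2-4] = +960.9155 N (tension)
  F[3-4] = -1759.0920 N (compression)
  F[3-5] = -0.0000 N (tension)
  F[4-5] = +0.0000 N (tension)
  Rx@0 = -3167.4100 N
  Ry@0 = -219.2070 N
  Ry@4 = +1473.4470 N

960.916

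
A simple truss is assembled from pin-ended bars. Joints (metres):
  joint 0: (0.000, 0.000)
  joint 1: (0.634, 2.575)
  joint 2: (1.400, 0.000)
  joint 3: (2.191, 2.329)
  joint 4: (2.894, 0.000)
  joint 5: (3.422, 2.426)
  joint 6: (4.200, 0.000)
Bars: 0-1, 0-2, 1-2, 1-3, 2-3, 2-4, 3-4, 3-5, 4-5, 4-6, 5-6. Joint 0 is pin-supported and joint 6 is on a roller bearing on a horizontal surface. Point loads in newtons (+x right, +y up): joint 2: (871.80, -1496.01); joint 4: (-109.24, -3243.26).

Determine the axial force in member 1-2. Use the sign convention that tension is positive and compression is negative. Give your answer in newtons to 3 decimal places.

N=7 nodes, M=11 members, R=3 reactions → 2N=14, M+R=14
member 0 (0-1): L=2.6519, (cx,cy)=(0.2391,0.9710)
member 1 (0-2): L=1.4000, (cx,cy)=(1.0000,0.0000)
member 2 (1-2): L=2.6865, (cx,cy)=(0.2851,-0.9585)
member 3 (1-3): L=1.5763, (cx,cy)=(0.9877,-0.1561)
member 4 (2-3): L=2.4597, (cx,cy)=(0.3216,0.9469)
member 5 (2-4): L=1.4940, (cx,cy)=(1.0000,0.0000)
member 6 (3-4): L=2.4328, (cx,cy)=(0.2890,-0.9573)
member 7 (3-5): L=1.2348, (cx,cy)=(0.9969,0.0786)
member 8 (4-5): L=2.4828, (cx,cy)=(0.2127,0.9771)
member 9 (4-6): L=1.3060, (cx,cy)=(1.0000,0.0000)
member 10 (5-6): L=2.5477, (cx,cy)=(0.3054,-0.9522)
solve A·x = −loads:
  F[0-1] = -2065.7430 N (compression)
  F[0-2] = +1256.4249 N (tension)
  F[1-2] = +2281.3396 N (tension)
  F[1-3] = -1158.5322 N (compression)
  F[2-3] = -729.3753 N (compression)
  F[2-4] = +1269.6566 N (tension)
  F[3-4] = +409.3174 N (tension)
  F[3-5] = -1501.8176 N (compression)
  F[4-5] = +2918.1562 N (tension)
  F[4-6] = +876.5907 N (tension)
  F[5-6] = -2870.5494 N (compression)
  Rx@0 = -762.5600 N
  Ry@0 = +2005.8394 N
  Ry@6 = +2733.4306 N

2281.340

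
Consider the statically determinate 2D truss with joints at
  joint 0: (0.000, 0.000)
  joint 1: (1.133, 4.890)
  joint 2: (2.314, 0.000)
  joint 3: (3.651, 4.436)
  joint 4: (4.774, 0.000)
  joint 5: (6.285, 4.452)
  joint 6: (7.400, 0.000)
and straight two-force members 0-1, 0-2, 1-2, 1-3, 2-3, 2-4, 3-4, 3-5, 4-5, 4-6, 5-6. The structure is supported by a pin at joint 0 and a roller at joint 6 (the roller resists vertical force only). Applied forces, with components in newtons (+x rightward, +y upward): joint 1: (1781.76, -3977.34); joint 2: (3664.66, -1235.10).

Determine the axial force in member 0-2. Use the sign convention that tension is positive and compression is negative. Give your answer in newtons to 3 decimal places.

N=7 nodes, M=11 members, R=3 reactions → 2N=14, M+R=14
member 0 (0-1): L=5.0195, (cx,cy)=(0.2257,0.9742)
member 1 (0-2): L=2.3140, (cx,cy)=(1.0000,0.0000)
member 2 (1-2): L=5.0306, (cx,cy)=(0.2348,-0.9721)
member 3 (1-3): L=2.5586, (cx,cy)=(0.9841,-0.1774)
member 4 (2-3): L=4.6331, (cx,cy)=(0.2886,0.9575)
member 5 (2-4): L=2.4600, (cx,cy)=(1.0000,0.0000)
member 6 (3-4): L=4.5759, (cx,cy)=(0.2454,-0.9694)
member 7 (3-5): L=2.6340, (cx,cy)=(1.0000,0.0061)
member 8 (4-5): L=4.7014, (cx,cy)=(0.3214,0.9469)
member 9 (4-6): L=2.6260, (cx,cy)=(1.0000,0.0000)
member 10 (5-6): L=4.5895, (cx,cy)=(0.2429,-0.9700)
solve A·x = −loads:
  F[0-1] = -3120.3802 N (compression)
  F[0-2] = +6150.7455 N (tension)
  F[1-2] = -526.2234 N (compression)
  F[1-3] = -2400.6420 N (compression)
  F[2-3] = +1824.2244 N (tension)
  F[2-4] = +1836.1212 N (tension)
  F[3-4] = -2249.1722 N (compression)
  F[3-5] = -1284.1664 N (compression)
  F[4-5] = +2302.5474 N (tension)
  F[4-6] = +544.1231 N (tension)
  F[5-6] = -2239.6898 N (compression)
  Rx@0 = -5446.4200 N
  Ry@0 = +3039.8516 N
  Ry@6 = +2172.5884 N

6150.746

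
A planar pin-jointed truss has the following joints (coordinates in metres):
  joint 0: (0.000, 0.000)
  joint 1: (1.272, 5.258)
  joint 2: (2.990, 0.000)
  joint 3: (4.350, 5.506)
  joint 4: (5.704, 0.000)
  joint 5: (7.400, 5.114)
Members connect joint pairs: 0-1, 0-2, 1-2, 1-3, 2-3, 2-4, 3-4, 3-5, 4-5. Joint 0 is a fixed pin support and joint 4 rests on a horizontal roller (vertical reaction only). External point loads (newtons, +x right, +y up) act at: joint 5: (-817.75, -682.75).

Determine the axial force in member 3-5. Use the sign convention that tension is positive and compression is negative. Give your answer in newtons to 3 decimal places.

N=6 nodes, M=9 members, R=3 reactions → 2N=12, M+R=12
member 0 (0-1): L=5.4097, (cx,cy)=(0.2351,0.9720)
member 1 (0-2): L=2.9900, (cx,cy)=(1.0000,0.0000)
member 2 (1-2): L=5.5316, (cx,cy)=(0.3106,-0.9505)
member 3 (1-3): L=3.0880, (cx,cy)=(0.9968,0.0803)
member 4 (2-3): L=5.6715, (cx,cy)=(0.2398,0.9708)
member 5 (2-4): L=2.7140, (cx,cy)=(1.0000,0.0000)
member 6 (3-4): L=5.6700, (cx,cy)=(0.2388,-0.9711)
member 7 (3-5): L=3.0751, (cx,cy)=(0.9918,-0.1275)
member 8 (4-5): L=5.3879, (cx,cy)=(0.3148,0.9492)
solve A·x = −loads:
  F[0-1] = -545.4524 N (compression)
  F[0-2] = -689.4954 N (compression)
  F[1-2] = +532.8427 N (tension)
  F[1-3] = -294.6978 N (compression)
  F[2-3] = -521.7138 N (compression)
  F[2-4] = -398.8990 N (compression)
  F[3-4] = +621.0188 N (tension)
  F[3-5] = -571.8148 N (compression)
  F[4-5] = -796.1133 N (compression)
  Rx@0 = +817.7500 N
  Ry@0 = +530.1594 N
  Ry@4 = +152.5906 N

-571.815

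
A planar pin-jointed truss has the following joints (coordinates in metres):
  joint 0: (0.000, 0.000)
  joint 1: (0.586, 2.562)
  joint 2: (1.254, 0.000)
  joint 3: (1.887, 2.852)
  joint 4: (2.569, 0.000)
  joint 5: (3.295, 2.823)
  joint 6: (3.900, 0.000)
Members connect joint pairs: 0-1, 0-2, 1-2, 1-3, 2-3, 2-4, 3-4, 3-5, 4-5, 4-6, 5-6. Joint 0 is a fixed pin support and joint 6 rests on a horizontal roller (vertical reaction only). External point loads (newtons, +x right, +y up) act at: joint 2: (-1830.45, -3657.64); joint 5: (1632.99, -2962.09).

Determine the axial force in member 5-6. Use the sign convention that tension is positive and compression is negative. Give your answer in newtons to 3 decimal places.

N=7 nodes, M=11 members, R=3 reactions → 2N=14, M+R=14
member 0 (0-1): L=2.6282, (cx,cy)=(0.2230,0.9748)
member 1 (0-2): L=1.2540, (cx,cy)=(1.0000,0.0000)
member 2 (1-2): L=2.6477, (cx,cy)=(0.2523,-0.9676)
member 3 (1-3): L=1.3329, (cx,cy)=(0.9760,0.2176)
member 4 (2-3): L=2.9214, (cx,cy)=(0.2167,0.9762)
member 5 (2-4): L=1.3150, (cx,cy)=(1.0000,0.0000)
member 6 (3-4): L=2.9324, (cx,cy)=(0.2326,-0.9726)
member 7 (3-5): L=1.4083, (cx,cy)=(0.9998,-0.0206)
member 8 (4-5): L=2.9149, (cx,cy)=(0.2491,0.9685)
member 9 (4-6): L=1.3310, (cx,cy)=(1.0000,0.0000)
member 10 (5-6): L=2.8871, (cx,cy)=(0.2096,-0.9778)
solve A·x = −loads:
  F[0-1] = -1804.4649 N (compression)
  F[0-2] = +204.8805 N (tension)
  F[1-2] = +1630.4069 N (tension)
  F[1-3] = -833.6602 N (compression)
  F[2-3] = +2130.5934 N (tension)
  F[2-4] = +1985.0303 N (tension)
  F[3-4] = -1954.3016 N (compression)
  F[3-5] = +102.4996 N (tension)
  F[4-5] = +1962.5609 N (tension)
  F[4-6] = +1041.6998 N (tension)
  F[5-6] = -4971.0626 N (compression)
  Rx@0 = +197.4600 N
  Ry@0 = +1759.0382 N
  Ry@6 = +4860.6918 N

-4971.063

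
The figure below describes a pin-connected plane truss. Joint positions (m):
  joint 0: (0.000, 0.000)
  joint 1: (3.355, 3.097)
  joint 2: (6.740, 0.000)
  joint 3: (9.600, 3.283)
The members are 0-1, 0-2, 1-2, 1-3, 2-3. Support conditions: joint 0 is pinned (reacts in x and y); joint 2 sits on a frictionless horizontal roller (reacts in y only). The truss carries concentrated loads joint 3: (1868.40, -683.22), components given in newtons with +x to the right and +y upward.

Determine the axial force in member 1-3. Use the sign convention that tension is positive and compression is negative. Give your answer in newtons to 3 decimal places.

2530.335

N=4 nodes, M=5 members, R=3 reactions → 2N=8, M+R=8
member 0 (0-1): L=4.5659, (cx,cy)=(0.7348,0.6783)
member 1 (0-2): L=6.7400, (cx,cy)=(1.0000,0.0000)
member 2 (1-2): L=4.5880, (cx,cy)=(0.7378,-0.6750)
member 3 (1-3): L=6.2478, (cx,cy)=(0.9996,0.0298)
member 4 (2-3): L=4.3540, (cx,cy)=(0.6569,0.7540)
solve A·x = −loads:
  F[0-1] = +1769.1495 N (tension)
  F[0-2] = +568.4377 N (tension)
  F[1-2] = -1666.1127 N (compression)
  F[1-3] = +2530.3355 N (tension)
  F[2-3] = -1006.0182 N (compression)
  Rx@0 = -1868.4000 N
  Ry@0 = -1199.9950 N
  Ry@2 = +1883.2150 N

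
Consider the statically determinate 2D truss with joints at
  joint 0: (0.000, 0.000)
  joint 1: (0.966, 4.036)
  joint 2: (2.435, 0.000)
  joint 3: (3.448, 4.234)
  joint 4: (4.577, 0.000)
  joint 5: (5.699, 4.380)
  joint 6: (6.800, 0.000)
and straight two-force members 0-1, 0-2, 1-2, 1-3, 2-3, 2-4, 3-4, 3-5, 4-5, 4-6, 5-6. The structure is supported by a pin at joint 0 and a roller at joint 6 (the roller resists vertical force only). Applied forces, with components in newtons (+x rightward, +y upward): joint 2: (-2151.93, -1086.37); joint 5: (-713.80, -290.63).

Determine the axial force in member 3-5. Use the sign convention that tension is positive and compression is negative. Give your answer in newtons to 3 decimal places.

N=7 nodes, M=11 members, R=3 reactions → 2N=14, M+R=14
member 0 (0-1): L=4.1500, (cx,cy)=(0.2328,0.9725)
member 1 (0-2): L=2.4350, (cx,cy)=(1.0000,0.0000)
member 2 (1-2): L=4.2950, (cx,cy)=(0.3420,-0.9397)
member 3 (1-3): L=2.4899, (cx,cy)=(0.9968,0.0795)
member 4 (2-3): L=4.3535, (cx,cy)=(0.2327,0.9726)
member 5 (2-4): L=2.1420, (cx,cy)=(1.0000,0.0000)
member 6 (3-4): L=4.3819, (cx,cy)=(0.2576,-0.9662)
member 7 (3-5): L=2.2557, (cx,cy)=(0.9979,0.0647)
member 8 (4-5): L=4.5214, (cx,cy)=(0.2482,0.9687)
member 9 (4-6): L=2.2230, (cx,cy)=(1.0000,0.0000)
member 10 (5-6): L=4.5163, (cx,cy)=(0.2438,-0.9698)
solve A·x = −loads:
  F[0-1] = -1238.1926 N (compression)
  F[0-2] = -2577.5142 N (compression)
  F[1-2] = +1221.5287 N (tension)
  F[1-3] = -708.2502 N (compression)
  F[2-3] = -63.2254 N (compression)
  F[2-4] = +6.9190 N (tension)
  F[3-4] = +72.2981 N (tension)
  F[3-5] = -740.9000 N (compression)
  F[4-5] = -72.1128 N (compression)
  F[4-6] = +43.4414 N (tension)
  F[5-6] = -178.1950 N (compression)
  Rx@0 = +2865.7300 N
  Ry@0 = +1204.1813 N
  Ry@6 = +172.8187 N

-740.900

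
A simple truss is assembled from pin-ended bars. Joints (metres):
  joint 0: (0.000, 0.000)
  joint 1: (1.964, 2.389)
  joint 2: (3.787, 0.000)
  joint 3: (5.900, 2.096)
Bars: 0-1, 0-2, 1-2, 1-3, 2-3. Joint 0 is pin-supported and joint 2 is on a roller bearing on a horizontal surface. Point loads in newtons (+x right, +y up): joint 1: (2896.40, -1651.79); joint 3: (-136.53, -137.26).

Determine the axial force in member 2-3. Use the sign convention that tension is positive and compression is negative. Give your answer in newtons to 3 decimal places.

-194.723

N=4 nodes, M=5 members, R=3 reactions → 2N=8, M+R=8
member 0 (0-1): L=3.0927, (cx,cy)=(0.6350,0.7725)
member 1 (0-2): L=3.7870, (cx,cy)=(1.0000,0.0000)
member 2 (1-2): L=3.0051, (cx,cy)=(0.6066,-0.7950)
member 3 (1-3): L=3.9469, (cx,cy)=(0.9972,-0.0742)
member 4 (2-3): L=2.9762, (cx,cy)=(0.7100,0.7042)
solve A·x = −loads:
  F[0-1] = +1337.3277 N (tension)
  F[0-2] = +1910.6005 N (tension)
  F[1-2] = -3377.3959 N (compression)
  F[1-3] = +1.7193 N (tension)
  F[2-3] = -194.7225 N (compression)
  Rx@0 = -2759.8700 N
  Ry@0 = -1033.0472 N
  Ry@2 = +2822.0972 N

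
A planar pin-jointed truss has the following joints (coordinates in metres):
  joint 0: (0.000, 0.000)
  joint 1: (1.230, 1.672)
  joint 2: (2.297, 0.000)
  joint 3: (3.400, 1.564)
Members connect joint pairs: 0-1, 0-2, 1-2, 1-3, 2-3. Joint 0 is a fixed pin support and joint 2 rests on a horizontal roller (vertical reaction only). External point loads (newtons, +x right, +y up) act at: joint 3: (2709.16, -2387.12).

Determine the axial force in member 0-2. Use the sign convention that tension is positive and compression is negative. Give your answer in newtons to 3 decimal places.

508.909

N=4 nodes, M=5 members, R=3 reactions → 2N=8, M+R=8
member 0 (0-1): L=2.0757, (cx,cy)=(0.5926,0.8055)
member 1 (0-2): L=2.2970, (cx,cy)=(1.0000,0.0000)
member 2 (1-2): L=1.9834, (cx,cy)=(0.5380,-0.8430)
member 3 (1-3): L=2.1727, (cx,cy)=(0.9988,-0.0497)
member 4 (2-3): L=1.9138, (cx,cy)=(0.5763,0.8172)
solve A·x = −loads:
  F[0-1] = +3713.0370 N (tension)
  F[0-2] = +508.9094 N (tension)
  F[1-2] = -3798.5878 N (compression)
  F[1-3] = +4248.9596 N (tension)
  F[2-3] = -2662.5982 N (compression)
  Rx@0 = -2709.1600 N
  Ry@0 = -2990.9097 N
  Ry@2 = +5378.0297 N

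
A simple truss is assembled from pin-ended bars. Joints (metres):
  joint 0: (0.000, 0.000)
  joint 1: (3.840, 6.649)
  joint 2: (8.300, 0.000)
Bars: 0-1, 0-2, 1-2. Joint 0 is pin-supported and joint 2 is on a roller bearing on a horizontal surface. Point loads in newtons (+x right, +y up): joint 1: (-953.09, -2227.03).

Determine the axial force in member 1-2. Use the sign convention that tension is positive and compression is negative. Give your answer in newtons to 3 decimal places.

-321.301

N=3 nodes, M=3 members, R=3 reactions → 2N=6, M+R=6
member 0 (0-1): L=7.6782, (cx,cy)=(0.5001,0.8660)
member 1 (0-2): L=8.3000, (cx,cy)=(1.0000,0.0000)
member 2 (1-2): L=8.0063, (cx,cy)=(0.5571,-0.8305)
solve A·x = −loads:
  F[0-1] = -2263.6191 N (compression)
  F[0-2] = +178.9844 N (tension)
  F[1-2] = -321.3011 N (compression)
  Rx@0 = +953.0900 N
  Ry@0 = +1960.1987 N
  Ry@2 = +266.8313 N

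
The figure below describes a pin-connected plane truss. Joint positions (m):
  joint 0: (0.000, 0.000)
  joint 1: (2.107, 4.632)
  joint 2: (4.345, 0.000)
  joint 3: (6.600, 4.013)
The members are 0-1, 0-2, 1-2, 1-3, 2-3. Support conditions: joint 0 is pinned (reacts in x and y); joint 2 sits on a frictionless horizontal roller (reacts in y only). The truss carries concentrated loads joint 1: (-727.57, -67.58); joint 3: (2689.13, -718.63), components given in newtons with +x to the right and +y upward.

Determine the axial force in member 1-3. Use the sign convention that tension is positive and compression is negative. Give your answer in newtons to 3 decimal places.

N=4 nodes, M=5 members, R=3 reactions → 2N=8, M+R=8
member 0 (0-1): L=5.0887, (cx,cy)=(0.4141,0.9103)
member 1 (0-2): L=4.3450, (cx,cy)=(1.0000,0.0000)
member 2 (1-2): L=5.1443, (cx,cy)=(0.4350,-0.9004)
member 3 (1-3): L=4.5354, (cx,cy)=(0.9906,-0.1365)
member 4 (2-3): L=4.6032, (cx,cy)=(0.4899,0.8718)
solve A·x = −loads:
  F[0-1] = +2247.9241 N (tension)
  F[0-2] = +1030.7966 N (tension)
  F[1-2] = -2786.7911 N (compression)
  F[1-3] = +2897.8219 N (tension)
  F[2-3] = -370.6548 N (compression)
  Rx@0 = -1961.5600 N
  Ry@0 = -2046.1775 N
  Ry@2 = +2832.3875 N

2897.822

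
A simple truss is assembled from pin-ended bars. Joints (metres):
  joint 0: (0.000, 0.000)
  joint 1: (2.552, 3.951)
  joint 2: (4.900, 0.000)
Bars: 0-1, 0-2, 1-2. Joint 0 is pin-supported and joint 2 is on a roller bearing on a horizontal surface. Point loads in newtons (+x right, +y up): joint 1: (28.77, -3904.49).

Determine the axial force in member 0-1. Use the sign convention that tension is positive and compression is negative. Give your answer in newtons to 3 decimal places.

N=3 nodes, M=3 members, R=3 reactions → 2N=6, M+R=6
member 0 (0-1): L=4.7035, (cx,cy)=(0.5426,0.8400)
member 1 (0-2): L=4.9000, (cx,cy)=(1.0000,0.0000)
member 2 (1-2): L=4.5960, (cx,cy)=(0.5109,-0.8597)
solve A·x = −loads:
  F[0-1] = -2199.7022 N (compression)
  F[0-2] = +1222.2675 N (tension)
  F[1-2] = -2392.4957 N (compression)
  Rx@0 = -28.7700 N
  Ry@0 = +1847.7698 N
  Ry@2 = +2056.7202 N

-2199.702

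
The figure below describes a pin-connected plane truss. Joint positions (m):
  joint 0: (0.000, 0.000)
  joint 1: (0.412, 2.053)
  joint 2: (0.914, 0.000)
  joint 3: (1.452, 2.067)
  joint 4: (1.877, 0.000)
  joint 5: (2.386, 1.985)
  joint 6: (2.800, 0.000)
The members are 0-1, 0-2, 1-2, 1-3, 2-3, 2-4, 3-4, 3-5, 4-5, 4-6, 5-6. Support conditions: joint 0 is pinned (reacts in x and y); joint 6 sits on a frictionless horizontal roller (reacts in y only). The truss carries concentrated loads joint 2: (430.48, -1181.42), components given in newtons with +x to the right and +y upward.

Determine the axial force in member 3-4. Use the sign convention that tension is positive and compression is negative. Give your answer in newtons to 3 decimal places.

-377.998

N=7 nodes, M=11 members, R=3 reactions → 2N=14, M+R=14
member 0 (0-1): L=2.0939, (cx,cy)=(0.1968,0.9805)
member 1 (0-2): L=0.9140, (cx,cy)=(1.0000,0.0000)
member 2 (1-2): L=2.1135, (cx,cy)=(0.2375,-0.9714)
member 3 (1-3): L=1.0401, (cx,cy)=(0.9999,0.0135)
member 4 (2-3): L=2.1359, (cx,cy)=(0.2519,0.9678)
member 5 (2-4): L=0.9630, (cx,cy)=(1.0000,0.0000)
member 6 (3-4): L=2.1102, (cx,cy)=(0.2014,-0.9795)
member 7 (3-5): L=0.9376, (cx,cy)=(0.9962,-0.0875)
member 8 (4-5): L=2.0492, (cx,cy)=(0.2484,0.9687)
member 9 (4-6): L=0.9230, (cx,cy)=(1.0000,0.0000)
member 10 (5-6): L=2.0277, (cx,cy)=(0.2042,-0.9789)
solve A·x = −loads:
  F[0-1] = -811.6367 N (compression)
  F[0-2] = +590.1768 N (tension)
  F[1-2] = +814.3215 N (tension)
  F[1-3] = -353.1485 N (compression)
  F[2-3] = +403.4102 N (tension)
  F[2-4] = +251.5023 N (tension)
  F[3-4] = -377.9978 N (compression)
  F[3-5] = -176.0485 N (compression)
  F[4-5] = +382.2312 N (tension)
  F[4-6] = +80.4326 N (tension)
  F[5-6] = -393.9476 N (compression)
  Rx@0 = -430.4800 N
  Ry@0 = +795.7708 N
  Ry@6 = +385.6492 N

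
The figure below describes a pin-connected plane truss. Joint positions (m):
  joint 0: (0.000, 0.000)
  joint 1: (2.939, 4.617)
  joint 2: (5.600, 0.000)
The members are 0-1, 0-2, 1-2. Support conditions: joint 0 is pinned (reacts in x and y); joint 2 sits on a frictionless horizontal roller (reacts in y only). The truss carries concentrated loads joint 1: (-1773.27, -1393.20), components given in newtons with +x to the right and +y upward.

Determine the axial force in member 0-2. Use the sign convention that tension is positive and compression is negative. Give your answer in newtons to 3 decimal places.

N=3 nodes, M=3 members, R=3 reactions → 2N=6, M+R=6
member 0 (0-1): L=5.4731, (cx,cy)=(0.5370,0.8436)
member 1 (0-2): L=5.6000, (cx,cy)=(1.0000,0.0000)
member 2 (1-2): L=5.3289, (cx,cy)=(0.4993,-0.8664)
solve A·x = −loads:
  F[0-1] = -2517.8416 N (compression)
  F[0-2] = -421.2049 N (compression)
  F[1-2] = +843.5084 N (tension)
  Rx@0 = +1773.2700 N
  Ry@0 = +2124.0166 N
  Ry@2 = -730.8166 N

-421.205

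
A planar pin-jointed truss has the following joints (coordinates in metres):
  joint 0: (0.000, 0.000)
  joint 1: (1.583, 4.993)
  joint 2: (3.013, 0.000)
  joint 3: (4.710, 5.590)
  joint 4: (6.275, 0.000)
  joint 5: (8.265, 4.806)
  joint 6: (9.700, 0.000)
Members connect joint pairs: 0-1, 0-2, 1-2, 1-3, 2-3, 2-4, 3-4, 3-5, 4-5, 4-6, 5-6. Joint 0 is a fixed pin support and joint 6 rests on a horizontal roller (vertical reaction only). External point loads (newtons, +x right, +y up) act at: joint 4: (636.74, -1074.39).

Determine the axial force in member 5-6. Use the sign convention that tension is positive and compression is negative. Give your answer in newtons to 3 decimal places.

N=7 nodes, M=11 members, R=3 reactions → 2N=14, M+R=14
member 0 (0-1): L=5.2379, (cx,cy)=(0.3022,0.9532)
member 1 (0-2): L=3.0130, (cx,cy)=(1.0000,0.0000)
member 2 (1-2): L=5.1937, (cx,cy)=(0.2753,-0.9613)
member 3 (1-3): L=3.1835, (cx,cy)=(0.9823,0.1875)
member 4 (2-3): L=5.8419, (cx,cy)=(0.2905,0.9569)
member 5 (2-4): L=3.2620, (cx,cy)=(1.0000,0.0000)
member 6 (3-4): L=5.8049, (cx,cy)=(0.2696,-0.9630)
member 7 (3-5): L=3.6404, (cx,cy)=(0.9765,-0.2154)
member 8 (4-5): L=5.2017, (cx,cy)=(0.3826,0.9239)
member 9 (4-6): L=3.4250, (cx,cy)=(1.0000,0.0000)
member 10 (5-6): L=5.0157, (cx,cy)=(0.2861,-0.9582)
solve A·x = −loads:
  F[0-1] = -397.9689 N (compression)
  F[0-2] = +757.0136 N (tension)
  F[1-2] = +351.5058 N (tension)
  F[1-3] = -220.9745 N (compression)
  F[2-3] = -353.1480 N (compression)
  F[2-4] = +956.3791 N (tension)
  F[3-4] = +497.8884 N (tension)
  F[3-5] = -464.7748 N (compression)
  F[4-5] = +643.9214 N (tension)
  F[4-6] = +207.5258 N (tension)
  F[5-6] = -725.3513 N (compression)
  Rx@0 = -636.7400 N
  Ry@0 = +379.3594 N
  Ry@6 = +695.0306 N

-725.351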